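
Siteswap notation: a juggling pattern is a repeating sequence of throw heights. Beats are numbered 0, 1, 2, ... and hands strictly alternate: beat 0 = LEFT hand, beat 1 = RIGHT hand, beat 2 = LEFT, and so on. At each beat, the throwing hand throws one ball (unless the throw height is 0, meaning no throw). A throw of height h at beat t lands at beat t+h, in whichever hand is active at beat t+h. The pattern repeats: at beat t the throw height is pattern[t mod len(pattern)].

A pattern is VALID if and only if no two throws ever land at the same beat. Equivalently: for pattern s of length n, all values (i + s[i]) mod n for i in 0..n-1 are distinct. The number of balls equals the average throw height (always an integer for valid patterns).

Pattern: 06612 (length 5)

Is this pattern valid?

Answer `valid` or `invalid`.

i=0: (i + s[i]) mod n = (0 + 0) mod 5 = 0
i=1: (i + s[i]) mod n = (1 + 6) mod 5 = 2
i=2: (i + s[i]) mod n = (2 + 6) mod 5 = 3
i=3: (i + s[i]) mod n = (3 + 1) mod 5 = 4
i=4: (i + s[i]) mod n = (4 + 2) mod 5 = 1
Residues: [0, 2, 3, 4, 1], distinct: True

Answer: valid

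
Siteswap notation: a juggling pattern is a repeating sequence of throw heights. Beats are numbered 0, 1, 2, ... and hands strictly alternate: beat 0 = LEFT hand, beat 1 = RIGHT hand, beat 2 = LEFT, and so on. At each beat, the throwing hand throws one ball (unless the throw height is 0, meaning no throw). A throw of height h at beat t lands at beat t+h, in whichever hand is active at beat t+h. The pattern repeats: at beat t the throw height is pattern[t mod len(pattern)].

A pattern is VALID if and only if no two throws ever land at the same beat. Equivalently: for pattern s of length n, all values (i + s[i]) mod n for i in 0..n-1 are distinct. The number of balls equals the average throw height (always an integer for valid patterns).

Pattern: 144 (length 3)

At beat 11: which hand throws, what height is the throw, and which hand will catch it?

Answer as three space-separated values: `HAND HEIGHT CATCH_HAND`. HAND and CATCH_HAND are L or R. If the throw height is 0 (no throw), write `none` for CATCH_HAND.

Beat 11: 11 mod 2 = 1, so hand = R
Throw height = pattern[11 mod 3] = pattern[2] = 4
Lands at beat 11+4=15, 15 mod 2 = 1, so catch hand = R

Answer: R 4 R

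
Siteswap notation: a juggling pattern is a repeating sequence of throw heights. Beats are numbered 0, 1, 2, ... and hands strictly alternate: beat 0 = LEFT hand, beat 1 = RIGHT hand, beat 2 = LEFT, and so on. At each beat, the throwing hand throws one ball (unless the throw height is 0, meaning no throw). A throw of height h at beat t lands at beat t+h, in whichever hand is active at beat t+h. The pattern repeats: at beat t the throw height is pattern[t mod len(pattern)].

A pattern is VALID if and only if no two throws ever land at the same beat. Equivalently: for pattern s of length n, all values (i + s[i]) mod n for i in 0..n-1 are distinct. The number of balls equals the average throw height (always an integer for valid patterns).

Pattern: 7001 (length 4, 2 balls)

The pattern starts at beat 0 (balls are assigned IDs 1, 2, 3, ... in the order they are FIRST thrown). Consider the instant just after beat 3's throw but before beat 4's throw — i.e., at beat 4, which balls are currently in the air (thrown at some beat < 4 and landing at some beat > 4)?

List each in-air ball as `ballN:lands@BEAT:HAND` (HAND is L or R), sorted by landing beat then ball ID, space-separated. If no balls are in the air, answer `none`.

Beat 0 (L): throw ball1 h=7 -> lands@7:R; in-air after throw: [b1@7:R]
Beat 3 (R): throw ball2 h=1 -> lands@4:L; in-air after throw: [b2@4:L b1@7:R]
Beat 4 (L): throw ball2 h=7 -> lands@11:R; in-air after throw: [b1@7:R b2@11:R]

Answer: ball1:lands@7:R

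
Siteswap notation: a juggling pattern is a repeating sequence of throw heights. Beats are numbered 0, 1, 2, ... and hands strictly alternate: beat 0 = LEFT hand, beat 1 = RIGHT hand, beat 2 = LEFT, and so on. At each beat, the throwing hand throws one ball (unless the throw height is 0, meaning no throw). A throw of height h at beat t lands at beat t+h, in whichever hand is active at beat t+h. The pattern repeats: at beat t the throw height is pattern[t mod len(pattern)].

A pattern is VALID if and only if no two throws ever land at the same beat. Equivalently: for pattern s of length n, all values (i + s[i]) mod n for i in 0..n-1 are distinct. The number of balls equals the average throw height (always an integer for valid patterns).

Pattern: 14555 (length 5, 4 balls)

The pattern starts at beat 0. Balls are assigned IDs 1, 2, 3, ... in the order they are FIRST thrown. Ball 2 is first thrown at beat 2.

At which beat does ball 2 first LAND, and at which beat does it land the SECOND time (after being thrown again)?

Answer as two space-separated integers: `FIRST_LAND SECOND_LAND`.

Answer: 7 12

Derivation:
Beat 0 (L): throw ball1 h=1 -> lands@1:R; in-air after throw: [b1@1:R]
Beat 1 (R): throw ball1 h=4 -> lands@5:R; in-air after throw: [b1@5:R]
Beat 2 (L): throw ball2 h=5 -> lands@7:R; in-air after throw: [b1@5:R b2@7:R]
Beat 3 (R): throw ball3 h=5 -> lands@8:L; in-air after throw: [b1@5:R b2@7:R b3@8:L]
Beat 4 (L): throw ball4 h=5 -> lands@9:R; in-air after throw: [b1@5:R b2@7:R b3@8:L b4@9:R]
Beat 5 (R): throw ball1 h=1 -> lands@6:L; in-air after throw: [b1@6:L b2@7:R b3@8:L b4@9:R]
Beat 6 (L): throw ball1 h=4 -> lands@10:L; in-air after throw: [b2@7:R b3@8:L b4@9:R b1@10:L]
Beat 7 (R): throw ball2 h=5 -> lands@12:L; in-air after throw: [b3@8:L b4@9:R b1@10:L b2@12:L]
Beat 8 (L): throw ball3 h=5 -> lands@13:R; in-air after throw: [b4@9:R b1@10:L b2@12:L b3@13:R]
Beat 9 (R): throw ball4 h=5 -> lands@14:L; in-air after throw: [b1@10:L b2@12:L b3@13:R b4@14:L]
Beat 10 (L): throw ball1 h=1 -> lands@11:R; in-air after throw: [b1@11:R b2@12:L b3@13:R b4@14:L]
Beat 11 (R): throw ball1 h=4 -> lands@15:R; in-air after throw: [b2@12:L b3@13:R b4@14:L b1@15:R]
Beat 12 (L): throw ball2 h=5 -> lands@17:R; in-air after throw: [b3@13:R b4@14:L b1@15:R b2@17:R]
Ball 2: thrown@2 h=5 -> first land @7; rethrown@7 h=5 -> second land @12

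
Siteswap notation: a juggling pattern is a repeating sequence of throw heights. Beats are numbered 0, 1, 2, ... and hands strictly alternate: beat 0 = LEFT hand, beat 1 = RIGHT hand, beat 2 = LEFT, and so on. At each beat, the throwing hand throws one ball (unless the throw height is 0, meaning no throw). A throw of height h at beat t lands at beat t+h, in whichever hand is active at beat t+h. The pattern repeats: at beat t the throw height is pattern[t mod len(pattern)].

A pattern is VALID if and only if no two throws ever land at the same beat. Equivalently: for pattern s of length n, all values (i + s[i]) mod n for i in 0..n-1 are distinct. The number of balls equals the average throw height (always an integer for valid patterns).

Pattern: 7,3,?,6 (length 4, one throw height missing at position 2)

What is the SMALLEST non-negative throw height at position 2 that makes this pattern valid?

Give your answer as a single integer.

i=0: (0 + 7) mod 4 = 3
i=1: (1 + 3) mod 4 = 0
i=2: s[i]=? (unknown)
i=3: (3 + 6) mod 4 = 1
Known residues: [0, 1, 3]; need a permutation of 0..3, so missing residue r = 2
Need (2 + s) mod 4 = 2; smallest s = (2 - 2) mod 4 = 0

Answer: 0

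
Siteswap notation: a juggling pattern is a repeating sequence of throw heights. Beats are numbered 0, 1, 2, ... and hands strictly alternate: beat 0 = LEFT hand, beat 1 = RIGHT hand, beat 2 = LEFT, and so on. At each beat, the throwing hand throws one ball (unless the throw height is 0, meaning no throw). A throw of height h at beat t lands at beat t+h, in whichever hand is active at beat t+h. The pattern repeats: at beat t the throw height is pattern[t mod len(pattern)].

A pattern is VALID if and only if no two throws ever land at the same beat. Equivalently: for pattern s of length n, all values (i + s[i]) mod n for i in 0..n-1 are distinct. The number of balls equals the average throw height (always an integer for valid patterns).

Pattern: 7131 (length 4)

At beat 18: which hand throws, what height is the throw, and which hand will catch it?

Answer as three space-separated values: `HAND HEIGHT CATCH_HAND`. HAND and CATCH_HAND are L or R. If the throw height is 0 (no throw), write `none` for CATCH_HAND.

Answer: L 3 R

Derivation:
Beat 18: 18 mod 2 = 0, so hand = L
Throw height = pattern[18 mod 4] = pattern[2] = 3
Lands at beat 18+3=21, 21 mod 2 = 1, so catch hand = R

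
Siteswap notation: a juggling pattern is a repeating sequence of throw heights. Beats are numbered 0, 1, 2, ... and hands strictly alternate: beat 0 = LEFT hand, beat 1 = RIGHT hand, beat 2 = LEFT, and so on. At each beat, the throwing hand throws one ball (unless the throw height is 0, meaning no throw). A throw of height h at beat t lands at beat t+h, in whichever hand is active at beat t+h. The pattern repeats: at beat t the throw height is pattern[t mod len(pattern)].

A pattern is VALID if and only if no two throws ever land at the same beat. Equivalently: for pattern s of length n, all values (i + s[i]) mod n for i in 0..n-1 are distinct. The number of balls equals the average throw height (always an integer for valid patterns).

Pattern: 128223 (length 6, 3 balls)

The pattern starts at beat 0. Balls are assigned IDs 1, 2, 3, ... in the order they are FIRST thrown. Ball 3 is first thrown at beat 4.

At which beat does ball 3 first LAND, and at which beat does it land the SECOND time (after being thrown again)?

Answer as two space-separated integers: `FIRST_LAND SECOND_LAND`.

Answer: 6 7

Derivation:
Beat 0 (L): throw ball1 h=1 -> lands@1:R; in-air after throw: [b1@1:R]
Beat 1 (R): throw ball1 h=2 -> lands@3:R; in-air after throw: [b1@3:R]
Beat 2 (L): throw ball2 h=8 -> lands@10:L; in-air after throw: [b1@3:R b2@10:L]
Beat 3 (R): throw ball1 h=2 -> lands@5:R; in-air after throw: [b1@5:R b2@10:L]
Beat 4 (L): throw ball3 h=2 -> lands@6:L; in-air after throw: [b1@5:R b3@6:L b2@10:L]
Beat 5 (R): throw ball1 h=3 -> lands@8:L; in-air after throw: [b3@6:L b1@8:L b2@10:L]
Beat 6 (L): throw ball3 h=1 -> lands@7:R; in-air after throw: [b3@7:R b1@8:L b2@10:L]
Beat 7 (R): throw ball3 h=2 -> lands@9:R; in-air after throw: [b1@8:L b3@9:R b2@10:L]
Ball 3: thrown@4 h=2 -> first land @6; rethrown@6 h=1 -> second land @7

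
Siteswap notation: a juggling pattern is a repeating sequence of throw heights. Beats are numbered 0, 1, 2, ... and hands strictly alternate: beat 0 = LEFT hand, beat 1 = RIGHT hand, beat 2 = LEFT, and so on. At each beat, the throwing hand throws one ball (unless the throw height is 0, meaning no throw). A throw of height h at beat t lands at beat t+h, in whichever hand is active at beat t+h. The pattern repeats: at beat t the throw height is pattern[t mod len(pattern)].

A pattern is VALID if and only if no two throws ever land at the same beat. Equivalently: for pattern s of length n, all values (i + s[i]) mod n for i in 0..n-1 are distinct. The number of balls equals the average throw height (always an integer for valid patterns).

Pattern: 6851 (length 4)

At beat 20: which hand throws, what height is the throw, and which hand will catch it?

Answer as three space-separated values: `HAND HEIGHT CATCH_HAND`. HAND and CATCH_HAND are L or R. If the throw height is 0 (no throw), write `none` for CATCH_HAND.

Answer: L 6 L

Derivation:
Beat 20: 20 mod 2 = 0, so hand = L
Throw height = pattern[20 mod 4] = pattern[0] = 6
Lands at beat 20+6=26, 26 mod 2 = 0, so catch hand = L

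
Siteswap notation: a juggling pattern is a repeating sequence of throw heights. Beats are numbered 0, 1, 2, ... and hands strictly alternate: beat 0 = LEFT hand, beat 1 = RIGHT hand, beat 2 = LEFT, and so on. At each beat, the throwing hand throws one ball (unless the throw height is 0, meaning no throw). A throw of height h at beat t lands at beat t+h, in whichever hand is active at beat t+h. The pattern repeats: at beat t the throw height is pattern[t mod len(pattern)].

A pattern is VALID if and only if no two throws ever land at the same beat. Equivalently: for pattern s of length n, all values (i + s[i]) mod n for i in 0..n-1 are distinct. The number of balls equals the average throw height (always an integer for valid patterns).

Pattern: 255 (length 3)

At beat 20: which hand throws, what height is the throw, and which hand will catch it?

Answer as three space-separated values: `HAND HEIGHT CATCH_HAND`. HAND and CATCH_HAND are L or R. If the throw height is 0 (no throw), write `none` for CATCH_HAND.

Beat 20: 20 mod 2 = 0, so hand = L
Throw height = pattern[20 mod 3] = pattern[2] = 5
Lands at beat 20+5=25, 25 mod 2 = 1, so catch hand = R

Answer: L 5 R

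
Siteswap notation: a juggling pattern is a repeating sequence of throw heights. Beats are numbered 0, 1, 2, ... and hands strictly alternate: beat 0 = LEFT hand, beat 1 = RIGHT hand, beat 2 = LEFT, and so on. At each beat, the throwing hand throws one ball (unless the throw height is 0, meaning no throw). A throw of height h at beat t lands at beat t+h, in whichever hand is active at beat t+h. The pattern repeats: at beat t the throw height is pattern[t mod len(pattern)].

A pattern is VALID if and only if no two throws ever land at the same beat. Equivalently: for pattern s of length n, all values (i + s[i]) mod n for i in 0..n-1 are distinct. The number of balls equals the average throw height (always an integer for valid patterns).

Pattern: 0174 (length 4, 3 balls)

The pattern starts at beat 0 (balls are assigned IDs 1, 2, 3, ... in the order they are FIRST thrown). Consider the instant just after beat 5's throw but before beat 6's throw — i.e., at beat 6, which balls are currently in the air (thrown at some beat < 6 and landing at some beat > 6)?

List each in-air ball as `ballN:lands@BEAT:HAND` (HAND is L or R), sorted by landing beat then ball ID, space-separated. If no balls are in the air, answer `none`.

Answer: ball2:lands@7:R ball1:lands@9:R

Derivation:
Beat 1 (R): throw ball1 h=1 -> lands@2:L; in-air after throw: [b1@2:L]
Beat 2 (L): throw ball1 h=7 -> lands@9:R; in-air after throw: [b1@9:R]
Beat 3 (R): throw ball2 h=4 -> lands@7:R; in-air after throw: [b2@7:R b1@9:R]
Beat 5 (R): throw ball3 h=1 -> lands@6:L; in-air after throw: [b3@6:L b2@7:R b1@9:R]
Beat 6 (L): throw ball3 h=7 -> lands@13:R; in-air after throw: [b2@7:R b1@9:R b3@13:R]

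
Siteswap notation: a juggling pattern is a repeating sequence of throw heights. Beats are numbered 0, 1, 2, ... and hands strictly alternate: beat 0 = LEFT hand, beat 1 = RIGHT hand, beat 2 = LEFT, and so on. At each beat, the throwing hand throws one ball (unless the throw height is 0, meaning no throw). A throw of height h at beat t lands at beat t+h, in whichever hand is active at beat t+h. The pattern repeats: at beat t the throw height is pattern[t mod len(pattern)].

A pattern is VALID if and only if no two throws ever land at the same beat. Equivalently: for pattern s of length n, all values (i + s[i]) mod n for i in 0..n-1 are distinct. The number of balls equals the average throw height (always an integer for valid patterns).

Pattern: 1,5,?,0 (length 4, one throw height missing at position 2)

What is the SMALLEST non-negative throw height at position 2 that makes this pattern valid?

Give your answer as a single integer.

i=0: (0 + 1) mod 4 = 1
i=1: (1 + 5) mod 4 = 2
i=2: s[i]=? (unknown)
i=3: (3 + 0) mod 4 = 3
Known residues: [1, 2, 3]; need a permutation of 0..3, so missing residue r = 0
Need (2 + s) mod 4 = 0; smallest s = (0 - 2) mod 4 = 2

Answer: 2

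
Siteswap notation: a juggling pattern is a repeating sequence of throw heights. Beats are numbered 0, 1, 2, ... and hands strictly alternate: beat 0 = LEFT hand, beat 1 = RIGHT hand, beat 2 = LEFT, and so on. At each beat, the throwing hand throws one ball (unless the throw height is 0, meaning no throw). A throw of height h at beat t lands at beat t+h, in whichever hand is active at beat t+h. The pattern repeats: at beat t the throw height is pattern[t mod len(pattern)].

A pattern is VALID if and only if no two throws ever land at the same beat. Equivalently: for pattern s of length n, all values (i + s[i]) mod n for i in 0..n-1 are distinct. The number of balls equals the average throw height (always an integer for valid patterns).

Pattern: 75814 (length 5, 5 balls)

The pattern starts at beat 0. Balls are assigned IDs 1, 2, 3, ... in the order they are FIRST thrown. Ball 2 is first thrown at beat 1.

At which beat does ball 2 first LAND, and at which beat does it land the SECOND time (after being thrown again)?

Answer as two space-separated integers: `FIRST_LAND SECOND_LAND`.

Answer: 6 11

Derivation:
Beat 0 (L): throw ball1 h=7 -> lands@7:R; in-air after throw: [b1@7:R]
Beat 1 (R): throw ball2 h=5 -> lands@6:L; in-air after throw: [b2@6:L b1@7:R]
Beat 2 (L): throw ball3 h=8 -> lands@10:L; in-air after throw: [b2@6:L b1@7:R b3@10:L]
Beat 3 (R): throw ball4 h=1 -> lands@4:L; in-air after throw: [b4@4:L b2@6:L b1@7:R b3@10:L]
Beat 4 (L): throw ball4 h=4 -> lands@8:L; in-air after throw: [b2@6:L b1@7:R b4@8:L b3@10:L]
Beat 5 (R): throw ball5 h=7 -> lands@12:L; in-air after throw: [b2@6:L b1@7:R b4@8:L b3@10:L b5@12:L]
Beat 6 (L): throw ball2 h=5 -> lands@11:R; in-air after throw: [b1@7:R b4@8:L b3@10:L b2@11:R b5@12:L]
Beat 7 (R): throw ball1 h=8 -> lands@15:R; in-air after throw: [b4@8:L b3@10:L b2@11:R b5@12:L b1@15:R]
Beat 8 (L): throw ball4 h=1 -> lands@9:R; in-air after throw: [b4@9:R b3@10:L b2@11:R b5@12:L b1@15:R]
Beat 9 (R): throw ball4 h=4 -> lands@13:R; in-air after throw: [b3@10:L b2@11:R b5@12:L b4@13:R b1@15:R]
Beat 10 (L): throw ball3 h=7 -> lands@17:R; in-air after throw: [b2@11:R b5@12:L b4@13:R b1@15:R b3@17:R]
Beat 11 (R): throw ball2 h=5 -> lands@16:L; in-air after throw: [b5@12:L b4@13:R b1@15:R b2@16:L b3@17:R]
Ball 2: thrown@1 h=5 -> first land @6; rethrown@6 h=5 -> second land @11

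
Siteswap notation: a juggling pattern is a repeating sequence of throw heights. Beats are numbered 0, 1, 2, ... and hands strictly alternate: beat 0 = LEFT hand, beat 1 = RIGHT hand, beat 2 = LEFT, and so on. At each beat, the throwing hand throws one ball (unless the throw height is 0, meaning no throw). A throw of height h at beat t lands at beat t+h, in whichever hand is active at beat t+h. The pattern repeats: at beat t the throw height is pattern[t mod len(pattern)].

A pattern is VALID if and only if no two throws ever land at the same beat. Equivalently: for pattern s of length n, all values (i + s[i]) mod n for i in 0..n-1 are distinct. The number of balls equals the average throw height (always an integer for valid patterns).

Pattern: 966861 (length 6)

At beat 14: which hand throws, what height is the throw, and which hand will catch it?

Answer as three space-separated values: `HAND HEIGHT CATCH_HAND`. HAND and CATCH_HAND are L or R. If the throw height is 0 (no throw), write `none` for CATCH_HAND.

Beat 14: 14 mod 2 = 0, so hand = L
Throw height = pattern[14 mod 6] = pattern[2] = 6
Lands at beat 14+6=20, 20 mod 2 = 0, so catch hand = L

Answer: L 6 L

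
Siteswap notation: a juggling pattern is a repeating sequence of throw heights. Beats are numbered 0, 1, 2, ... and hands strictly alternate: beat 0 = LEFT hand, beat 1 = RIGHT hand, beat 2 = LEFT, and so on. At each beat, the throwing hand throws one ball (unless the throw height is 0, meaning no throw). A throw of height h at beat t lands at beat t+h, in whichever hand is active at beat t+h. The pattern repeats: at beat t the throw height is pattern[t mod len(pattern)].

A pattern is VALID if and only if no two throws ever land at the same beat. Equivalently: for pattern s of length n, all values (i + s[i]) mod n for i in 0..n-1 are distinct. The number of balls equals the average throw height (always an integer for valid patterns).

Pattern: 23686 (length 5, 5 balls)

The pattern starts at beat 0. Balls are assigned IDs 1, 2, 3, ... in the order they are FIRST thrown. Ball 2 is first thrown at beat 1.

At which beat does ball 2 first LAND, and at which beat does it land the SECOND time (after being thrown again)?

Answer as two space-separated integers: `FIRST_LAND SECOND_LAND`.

Answer: 4 10

Derivation:
Beat 0 (L): throw ball1 h=2 -> lands@2:L; in-air after throw: [b1@2:L]
Beat 1 (R): throw ball2 h=3 -> lands@4:L; in-air after throw: [b1@2:L b2@4:L]
Beat 2 (L): throw ball1 h=6 -> lands@8:L; in-air after throw: [b2@4:L b1@8:L]
Beat 3 (R): throw ball3 h=8 -> lands@11:R; in-air after throw: [b2@4:L b1@8:L b3@11:R]
Beat 4 (L): throw ball2 h=6 -> lands@10:L; in-air after throw: [b1@8:L b2@10:L b3@11:R]
Beat 5 (R): throw ball4 h=2 -> lands@7:R; in-air after throw: [b4@7:R b1@8:L b2@10:L b3@11:R]
Beat 6 (L): throw ball5 h=3 -> lands@9:R; in-air after throw: [b4@7:R b1@8:L b5@9:R b2@10:L b3@11:R]
Beat 7 (R): throw ball4 h=6 -> lands@13:R; in-air after throw: [b1@8:L b5@9:R b2@10:L b3@11:R b4@13:R]
Beat 8 (L): throw ball1 h=8 -> lands@16:L; in-air after throw: [b5@9:R b2@10:L b3@11:R b4@13:R b1@16:L]
Beat 9 (R): throw ball5 h=6 -> lands@15:R; in-air after throw: [b2@10:L b3@11:R b4@13:R b5@15:R b1@16:L]
Beat 10 (L): throw ball2 h=2 -> lands@12:L; in-air after throw: [b3@11:R b2@12:L b4@13:R b5@15:R b1@16:L]
Ball 2: thrown@1 h=3 -> first land @4; rethrown@4 h=6 -> second land @10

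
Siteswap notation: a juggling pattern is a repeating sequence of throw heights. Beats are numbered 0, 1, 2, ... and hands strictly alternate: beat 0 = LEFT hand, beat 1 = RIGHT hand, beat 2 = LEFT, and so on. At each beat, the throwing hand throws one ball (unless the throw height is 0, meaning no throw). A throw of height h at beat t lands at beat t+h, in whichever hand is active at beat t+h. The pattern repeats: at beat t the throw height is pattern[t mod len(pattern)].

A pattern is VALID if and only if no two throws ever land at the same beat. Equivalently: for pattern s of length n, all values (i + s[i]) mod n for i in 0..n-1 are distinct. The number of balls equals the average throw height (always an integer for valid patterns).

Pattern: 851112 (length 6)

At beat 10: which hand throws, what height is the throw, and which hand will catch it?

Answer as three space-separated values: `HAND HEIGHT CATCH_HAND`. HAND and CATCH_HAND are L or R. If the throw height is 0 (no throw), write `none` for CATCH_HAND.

Beat 10: 10 mod 2 = 0, so hand = L
Throw height = pattern[10 mod 6] = pattern[4] = 1
Lands at beat 10+1=11, 11 mod 2 = 1, so catch hand = R

Answer: L 1 R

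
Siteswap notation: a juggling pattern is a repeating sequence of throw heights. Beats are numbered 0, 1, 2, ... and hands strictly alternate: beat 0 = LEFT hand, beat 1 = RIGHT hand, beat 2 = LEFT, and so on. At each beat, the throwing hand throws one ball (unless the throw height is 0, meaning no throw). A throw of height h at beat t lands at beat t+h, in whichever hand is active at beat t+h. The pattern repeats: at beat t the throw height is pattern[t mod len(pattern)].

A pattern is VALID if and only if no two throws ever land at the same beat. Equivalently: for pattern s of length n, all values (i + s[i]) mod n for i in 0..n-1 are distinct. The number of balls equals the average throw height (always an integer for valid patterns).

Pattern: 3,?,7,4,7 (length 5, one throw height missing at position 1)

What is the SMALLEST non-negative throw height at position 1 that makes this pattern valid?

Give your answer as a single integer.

Answer: 4

Derivation:
i=0: (0 + 3) mod 5 = 3
i=1: s[i]=? (unknown)
i=2: (2 + 7) mod 5 = 4
i=3: (3 + 4) mod 5 = 2
i=4: (4 + 7) mod 5 = 1
Known residues: [1, 2, 3, 4]; need a permutation of 0..4, so missing residue r = 0
Need (1 + s) mod 5 = 0; smallest s = (0 - 1) mod 5 = 4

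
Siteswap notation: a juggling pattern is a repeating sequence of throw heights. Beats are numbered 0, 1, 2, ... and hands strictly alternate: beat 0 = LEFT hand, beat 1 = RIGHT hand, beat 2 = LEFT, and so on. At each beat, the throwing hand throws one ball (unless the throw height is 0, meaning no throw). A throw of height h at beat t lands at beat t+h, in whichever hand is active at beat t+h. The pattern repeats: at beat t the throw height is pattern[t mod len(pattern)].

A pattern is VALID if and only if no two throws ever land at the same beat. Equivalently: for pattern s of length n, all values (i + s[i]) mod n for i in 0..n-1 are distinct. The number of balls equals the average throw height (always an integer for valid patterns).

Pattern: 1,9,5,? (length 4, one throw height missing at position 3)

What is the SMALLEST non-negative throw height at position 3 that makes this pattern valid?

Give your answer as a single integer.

Answer: 1

Derivation:
i=0: (0 + 1) mod 4 = 1
i=1: (1 + 9) mod 4 = 2
i=2: (2 + 5) mod 4 = 3
i=3: s[i]=? (unknown)
Known residues: [1, 2, 3]; need a permutation of 0..3, so missing residue r = 0
Need (3 + s) mod 4 = 0; smallest s = (0 - 3) mod 4 = 1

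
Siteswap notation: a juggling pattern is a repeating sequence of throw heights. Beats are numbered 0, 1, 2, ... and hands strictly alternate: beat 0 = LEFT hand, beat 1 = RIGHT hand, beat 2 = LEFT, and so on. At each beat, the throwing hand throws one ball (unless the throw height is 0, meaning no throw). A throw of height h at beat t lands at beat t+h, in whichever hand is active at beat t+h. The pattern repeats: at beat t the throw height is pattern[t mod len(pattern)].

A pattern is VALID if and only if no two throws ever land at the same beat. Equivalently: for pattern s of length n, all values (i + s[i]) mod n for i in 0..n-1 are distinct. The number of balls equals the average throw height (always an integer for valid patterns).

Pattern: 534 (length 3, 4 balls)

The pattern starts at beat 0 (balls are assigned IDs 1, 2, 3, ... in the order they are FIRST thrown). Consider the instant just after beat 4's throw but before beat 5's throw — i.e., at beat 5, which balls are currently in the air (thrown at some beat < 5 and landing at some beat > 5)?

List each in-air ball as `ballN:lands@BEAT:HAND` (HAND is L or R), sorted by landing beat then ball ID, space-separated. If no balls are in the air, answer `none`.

Answer: ball3:lands@6:L ball2:lands@7:R ball4:lands@8:L

Derivation:
Beat 0 (L): throw ball1 h=5 -> lands@5:R; in-air after throw: [b1@5:R]
Beat 1 (R): throw ball2 h=3 -> lands@4:L; in-air after throw: [b2@4:L b1@5:R]
Beat 2 (L): throw ball3 h=4 -> lands@6:L; in-air after throw: [b2@4:L b1@5:R b3@6:L]
Beat 3 (R): throw ball4 h=5 -> lands@8:L; in-air after throw: [b2@4:L b1@5:R b3@6:L b4@8:L]
Beat 4 (L): throw ball2 h=3 -> lands@7:R; in-air after throw: [b1@5:R b3@6:L b2@7:R b4@8:L]
Beat 5 (R): throw ball1 h=4 -> lands@9:R; in-air after throw: [b3@6:L b2@7:R b4@8:L b1@9:R]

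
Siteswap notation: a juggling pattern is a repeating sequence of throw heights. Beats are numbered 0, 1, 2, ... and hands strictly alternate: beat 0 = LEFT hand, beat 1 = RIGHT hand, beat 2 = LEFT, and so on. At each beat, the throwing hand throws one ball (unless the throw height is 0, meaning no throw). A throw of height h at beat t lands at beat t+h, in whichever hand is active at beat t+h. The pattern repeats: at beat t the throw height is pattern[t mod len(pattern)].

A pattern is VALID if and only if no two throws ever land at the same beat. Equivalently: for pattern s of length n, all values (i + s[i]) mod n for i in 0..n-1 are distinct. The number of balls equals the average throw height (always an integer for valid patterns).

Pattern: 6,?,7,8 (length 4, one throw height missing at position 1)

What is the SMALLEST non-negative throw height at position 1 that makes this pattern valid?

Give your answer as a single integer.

i=0: (0 + 6) mod 4 = 2
i=1: s[i]=? (unknown)
i=2: (2 + 7) mod 4 = 1
i=3: (3 + 8) mod 4 = 3
Known residues: [1, 2, 3]; need a permutation of 0..3, so missing residue r = 0
Need (1 + s) mod 4 = 0; smallest s = (0 - 1) mod 4 = 3

Answer: 3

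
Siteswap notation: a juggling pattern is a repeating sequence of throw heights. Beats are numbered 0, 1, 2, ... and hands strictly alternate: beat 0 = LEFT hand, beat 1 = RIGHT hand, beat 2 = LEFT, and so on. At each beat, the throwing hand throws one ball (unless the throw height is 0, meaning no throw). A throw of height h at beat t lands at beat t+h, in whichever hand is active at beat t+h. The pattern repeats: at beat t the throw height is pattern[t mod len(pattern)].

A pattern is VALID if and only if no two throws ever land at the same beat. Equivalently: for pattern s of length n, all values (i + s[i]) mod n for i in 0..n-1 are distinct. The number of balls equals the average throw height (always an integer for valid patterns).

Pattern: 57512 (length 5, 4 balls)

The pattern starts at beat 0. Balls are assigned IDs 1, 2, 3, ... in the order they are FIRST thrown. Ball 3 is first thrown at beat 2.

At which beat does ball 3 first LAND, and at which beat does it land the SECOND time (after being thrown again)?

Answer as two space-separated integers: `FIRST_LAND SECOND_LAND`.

Beat 0 (L): throw ball1 h=5 -> lands@5:R; in-air after throw: [b1@5:R]
Beat 1 (R): throw ball2 h=7 -> lands@8:L; in-air after throw: [b1@5:R b2@8:L]
Beat 2 (L): throw ball3 h=5 -> lands@7:R; in-air after throw: [b1@5:R b3@7:R b2@8:L]
Beat 3 (R): throw ball4 h=1 -> lands@4:L; in-air after throw: [b4@4:L b1@5:R b3@7:R b2@8:L]
Beat 4 (L): throw ball4 h=2 -> lands@6:L; in-air after throw: [b1@5:R b4@6:L b3@7:R b2@8:L]
Beat 5 (R): throw ball1 h=5 -> lands@10:L; in-air after throw: [b4@6:L b3@7:R b2@8:L b1@10:L]
Beat 6 (L): throw ball4 h=7 -> lands@13:R; in-air after throw: [b3@7:R b2@8:L b1@10:L b4@13:R]
Beat 7 (R): throw ball3 h=5 -> lands@12:L; in-air after throw: [b2@8:L b1@10:L b3@12:L b4@13:R]
Beat 8 (L): throw ball2 h=1 -> lands@9:R; in-air after throw: [b2@9:R b1@10:L b3@12:L b4@13:R]
Beat 9 (R): throw ball2 h=2 -> lands@11:R; in-air after throw: [b1@10:L b2@11:R b3@12:L b4@13:R]
Beat 10 (L): throw ball1 h=5 -> lands@15:R; in-air after throw: [b2@11:R b3@12:L b4@13:R b1@15:R]
Beat 11 (R): throw ball2 h=7 -> lands@18:L; in-air after throw: [b3@12:L b4@13:R b1@15:R b2@18:L]
Beat 12 (L): throw ball3 h=5 -> lands@17:R; in-air after throw: [b4@13:R b1@15:R b3@17:R b2@18:L]
Ball 3: thrown@2 h=5 -> first land @7; rethrown@7 h=5 -> second land @12

Answer: 7 12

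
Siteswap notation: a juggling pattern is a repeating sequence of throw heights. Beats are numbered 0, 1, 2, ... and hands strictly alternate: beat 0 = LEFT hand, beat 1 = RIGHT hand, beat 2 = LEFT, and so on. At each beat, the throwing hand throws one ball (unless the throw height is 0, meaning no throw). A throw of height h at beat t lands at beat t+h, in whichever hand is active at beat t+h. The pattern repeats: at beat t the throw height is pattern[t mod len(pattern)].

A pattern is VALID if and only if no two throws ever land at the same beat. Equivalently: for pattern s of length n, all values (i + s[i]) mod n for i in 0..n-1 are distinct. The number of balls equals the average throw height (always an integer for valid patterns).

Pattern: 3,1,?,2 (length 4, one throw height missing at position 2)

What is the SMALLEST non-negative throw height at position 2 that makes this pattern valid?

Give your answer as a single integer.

Answer: 2

Derivation:
i=0: (0 + 3) mod 4 = 3
i=1: (1 + 1) mod 4 = 2
i=2: s[i]=? (unknown)
i=3: (3 + 2) mod 4 = 1
Known residues: [1, 2, 3]; need a permutation of 0..3, so missing residue r = 0
Need (2 + s) mod 4 = 0; smallest s = (0 - 2) mod 4 = 2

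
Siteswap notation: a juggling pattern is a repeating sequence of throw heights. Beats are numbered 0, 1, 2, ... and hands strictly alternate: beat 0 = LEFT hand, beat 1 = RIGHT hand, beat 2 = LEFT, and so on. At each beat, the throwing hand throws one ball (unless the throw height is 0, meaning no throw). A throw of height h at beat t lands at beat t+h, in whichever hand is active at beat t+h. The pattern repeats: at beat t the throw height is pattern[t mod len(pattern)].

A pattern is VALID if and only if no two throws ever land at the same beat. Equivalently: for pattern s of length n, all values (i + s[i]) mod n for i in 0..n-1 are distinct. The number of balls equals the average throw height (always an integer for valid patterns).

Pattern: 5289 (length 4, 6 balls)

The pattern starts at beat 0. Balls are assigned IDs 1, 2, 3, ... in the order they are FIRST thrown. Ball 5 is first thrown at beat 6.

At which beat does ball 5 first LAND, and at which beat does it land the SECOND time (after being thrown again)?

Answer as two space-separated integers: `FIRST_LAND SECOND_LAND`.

Answer: 14 22

Derivation:
Beat 0 (L): throw ball1 h=5 -> lands@5:R; in-air after throw: [b1@5:R]
Beat 1 (R): throw ball2 h=2 -> lands@3:R; in-air after throw: [b2@3:R b1@5:R]
Beat 2 (L): throw ball3 h=8 -> lands@10:L; in-air after throw: [b2@3:R b1@5:R b3@10:L]
Beat 3 (R): throw ball2 h=9 -> lands@12:L; in-air after throw: [b1@5:R b3@10:L b2@12:L]
Beat 4 (L): throw ball4 h=5 -> lands@9:R; in-air after throw: [b1@5:R b4@9:R b3@10:L b2@12:L]
Beat 5 (R): throw ball1 h=2 -> lands@7:R; in-air after throw: [b1@7:R b4@9:R b3@10:L b2@12:L]
Beat 6 (L): throw ball5 h=8 -> lands@14:L; in-air after throw: [b1@7:R b4@9:R b3@10:L b2@12:L b5@14:L]
Beat 7 (R): throw ball1 h=9 -> lands@16:L; in-air after throw: [b4@9:R b3@10:L b2@12:L b5@14:L b1@16:L]
Beat 8 (L): throw ball6 h=5 -> lands@13:R; in-air after throw: [b4@9:R b3@10:L b2@12:L b6@13:R b5@14:L b1@16:L]
Beat 9 (R): throw ball4 h=2 -> lands@11:R; in-air after throw: [b3@10:L b4@11:R b2@12:L b6@13:R b5@14:L b1@16:L]
Beat 10 (L): throw ball3 h=8 -> lands@18:L; in-air after throw: [b4@11:R b2@12:L b6@13:R b5@14:L b1@16:L b3@18:L]
Beat 11 (R): throw ball4 h=9 -> lands@20:L; in-air after throw: [b2@12:L b6@13:R b5@14:L b1@16:L b3@18:L b4@20:L]
Beat 12 (L): throw ball2 h=5 -> lands@17:R; in-air after throw: [b6@13:R b5@14:L b1@16:L b2@17:R b3@18:L b4@20:L]
Beat 13 (R): throw ball6 h=2 -> lands@15:R; in-air after throw: [b5@14:L b6@15:R b1@16:L b2@17:R b3@18:L b4@20:L]
Beat 14 (L): throw ball5 h=8 -> lands@22:L; in-air after throw: [b6@15:R b1@16:L b2@17:R b3@18:L b4@20:L b5@22:L]
Beat 15 (R): throw ball6 h=9 -> lands@24:L; in-air after throw: [b1@16:L b2@17:R b3@18:L b4@20:L b5@22:L b6@24:L]
Beat 16 (L): throw ball1 h=5 -> lands@21:R; in-air after throw: [b2@17:R b3@18:L b4@20:L b1@21:R b5@22:L b6@24:L]
Beat 17 (R): throw ball2 h=2 -> lands@19:R; in-air after throw: [b3@18:L b2@19:R b4@20:L b1@21:R b5@22:L b6@24:L]
Beat 18 (L): throw ball3 h=8 -> lands@26:L; in-air after throw: [b2@19:R b4@20:L b1@21:R b5@22:L b6@24:L b3@26:L]
Beat 19 (R): throw ball2 h=9 -> lands@28:L; in-air after throw: [b4@20:L b1@21:R b5@22:L b6@24:L b3@26:L b2@28:L]
Beat 20 (L): throw ball4 h=5 -> lands@25:R; in-air after throw: [b1@21:R b5@22:L b6@24:L b4@25:R b3@26:L b2@28:L]
Beat 21 (R): throw ball1 h=2 -> lands@23:R; in-air after throw: [b5@22:L b1@23:R b6@24:L b4@25:R b3@26:L b2@28:L]
Ball 5: thrown@6 h=8 -> first land @14; rethrown@14 h=8 -> second land @22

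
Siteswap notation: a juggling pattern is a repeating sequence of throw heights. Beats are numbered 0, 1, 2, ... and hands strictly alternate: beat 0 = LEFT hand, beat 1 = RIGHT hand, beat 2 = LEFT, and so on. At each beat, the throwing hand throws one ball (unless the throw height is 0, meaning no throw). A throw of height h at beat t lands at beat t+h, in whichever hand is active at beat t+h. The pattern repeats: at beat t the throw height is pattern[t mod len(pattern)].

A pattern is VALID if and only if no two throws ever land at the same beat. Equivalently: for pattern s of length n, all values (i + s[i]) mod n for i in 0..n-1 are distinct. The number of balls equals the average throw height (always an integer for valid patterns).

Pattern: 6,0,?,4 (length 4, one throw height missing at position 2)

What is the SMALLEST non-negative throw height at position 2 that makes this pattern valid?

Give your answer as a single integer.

i=0: (0 + 6) mod 4 = 2
i=1: (1 + 0) mod 4 = 1
i=2: s[i]=? (unknown)
i=3: (3 + 4) mod 4 = 3
Known residues: [1, 2, 3]; need a permutation of 0..3, so missing residue r = 0
Need (2 + s) mod 4 = 0; smallest s = (0 - 2) mod 4 = 2

Answer: 2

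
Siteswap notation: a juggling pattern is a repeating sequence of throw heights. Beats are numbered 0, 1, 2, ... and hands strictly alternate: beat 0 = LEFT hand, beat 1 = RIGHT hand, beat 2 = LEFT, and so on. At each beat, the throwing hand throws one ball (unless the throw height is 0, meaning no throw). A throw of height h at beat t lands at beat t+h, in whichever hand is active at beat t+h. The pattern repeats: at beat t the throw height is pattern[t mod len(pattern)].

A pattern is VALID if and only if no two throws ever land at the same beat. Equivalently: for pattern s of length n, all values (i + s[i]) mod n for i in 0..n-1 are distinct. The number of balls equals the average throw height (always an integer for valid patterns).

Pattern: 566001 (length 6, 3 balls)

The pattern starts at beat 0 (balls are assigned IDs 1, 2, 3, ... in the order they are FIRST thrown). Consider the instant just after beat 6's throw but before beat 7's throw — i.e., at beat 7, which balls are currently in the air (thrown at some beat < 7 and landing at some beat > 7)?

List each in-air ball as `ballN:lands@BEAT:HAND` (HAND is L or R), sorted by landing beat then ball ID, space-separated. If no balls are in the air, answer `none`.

Answer: ball3:lands@8:L ball1:lands@11:R

Derivation:
Beat 0 (L): throw ball1 h=5 -> lands@5:R; in-air after throw: [b1@5:R]
Beat 1 (R): throw ball2 h=6 -> lands@7:R; in-air after throw: [b1@5:R b2@7:R]
Beat 2 (L): throw ball3 h=6 -> lands@8:L; in-air after throw: [b1@5:R b2@7:R b3@8:L]
Beat 5 (R): throw ball1 h=1 -> lands@6:L; in-air after throw: [b1@6:L b2@7:R b3@8:L]
Beat 6 (L): throw ball1 h=5 -> lands@11:R; in-air after throw: [b2@7:R b3@8:L b1@11:R]
Beat 7 (R): throw ball2 h=6 -> lands@13:R; in-air after throw: [b3@8:L b1@11:R b2@13:R]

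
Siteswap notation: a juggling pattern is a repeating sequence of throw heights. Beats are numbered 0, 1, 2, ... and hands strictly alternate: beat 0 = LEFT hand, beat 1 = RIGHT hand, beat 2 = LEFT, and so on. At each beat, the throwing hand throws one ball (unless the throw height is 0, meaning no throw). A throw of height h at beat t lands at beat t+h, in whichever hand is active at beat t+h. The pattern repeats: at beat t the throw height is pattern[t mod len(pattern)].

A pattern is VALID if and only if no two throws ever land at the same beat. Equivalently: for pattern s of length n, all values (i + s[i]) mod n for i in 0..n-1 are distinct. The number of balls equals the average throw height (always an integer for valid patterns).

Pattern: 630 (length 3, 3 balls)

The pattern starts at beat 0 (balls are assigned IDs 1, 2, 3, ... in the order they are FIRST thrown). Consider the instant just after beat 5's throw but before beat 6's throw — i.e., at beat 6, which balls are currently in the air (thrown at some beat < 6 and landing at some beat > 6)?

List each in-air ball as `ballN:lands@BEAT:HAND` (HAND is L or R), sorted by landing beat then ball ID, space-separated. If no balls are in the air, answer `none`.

Beat 0 (L): throw ball1 h=6 -> lands@6:L; in-air after throw: [b1@6:L]
Beat 1 (R): throw ball2 h=3 -> lands@4:L; in-air after throw: [b2@4:L b1@6:L]
Beat 3 (R): throw ball3 h=6 -> lands@9:R; in-air after throw: [b2@4:L b1@6:L b3@9:R]
Beat 4 (L): throw ball2 h=3 -> lands@7:R; in-air after throw: [b1@6:L b2@7:R b3@9:R]
Beat 6 (L): throw ball1 h=6 -> lands@12:L; in-air after throw: [b2@7:R b3@9:R b1@12:L]

Answer: ball2:lands@7:R ball3:lands@9:R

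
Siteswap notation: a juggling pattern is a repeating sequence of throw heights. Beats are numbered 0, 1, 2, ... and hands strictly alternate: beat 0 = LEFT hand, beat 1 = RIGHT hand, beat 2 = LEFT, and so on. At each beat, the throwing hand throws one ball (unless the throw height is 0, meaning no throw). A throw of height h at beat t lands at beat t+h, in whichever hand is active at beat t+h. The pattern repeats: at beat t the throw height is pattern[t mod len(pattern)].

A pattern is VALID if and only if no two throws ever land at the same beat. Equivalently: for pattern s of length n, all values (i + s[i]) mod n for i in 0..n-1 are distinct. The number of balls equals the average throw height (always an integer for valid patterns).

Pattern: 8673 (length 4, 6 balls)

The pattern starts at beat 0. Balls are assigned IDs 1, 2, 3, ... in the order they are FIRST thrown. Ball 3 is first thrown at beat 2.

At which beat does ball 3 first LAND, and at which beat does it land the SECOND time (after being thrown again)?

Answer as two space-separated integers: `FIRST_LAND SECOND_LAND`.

Answer: 9 15

Derivation:
Beat 0 (L): throw ball1 h=8 -> lands@8:L; in-air after throw: [b1@8:L]
Beat 1 (R): throw ball2 h=6 -> lands@7:R; in-air after throw: [b2@7:R b1@8:L]
Beat 2 (L): throw ball3 h=7 -> lands@9:R; in-air after throw: [b2@7:R b1@8:L b3@9:R]
Beat 3 (R): throw ball4 h=3 -> lands@6:L; in-air after throw: [b4@6:L b2@7:R b1@8:L b3@9:R]
Beat 4 (L): throw ball5 h=8 -> lands@12:L; in-air after throw: [b4@6:L b2@7:R b1@8:L b3@9:R b5@12:L]
Beat 5 (R): throw ball6 h=6 -> lands@11:R; in-air after throw: [b4@6:L b2@7:R b1@8:L b3@9:R b6@11:R b5@12:L]
Beat 6 (L): throw ball4 h=7 -> lands@13:R; in-air after throw: [b2@7:R b1@8:L b3@9:R b6@11:R b5@12:L b4@13:R]
Beat 7 (R): throw ball2 h=3 -> lands@10:L; in-air after throw: [b1@8:L b3@9:R b2@10:L b6@11:R b5@12:L b4@13:R]
Beat 8 (L): throw ball1 h=8 -> lands@16:L; in-air after throw: [b3@9:R b2@10:L b6@11:R b5@12:L b4@13:R b1@16:L]
Beat 9 (R): throw ball3 h=6 -> lands@15:R; in-air after throw: [b2@10:L b6@11:R b5@12:L b4@13:R b3@15:R b1@16:L]
Beat 10 (L): throw ball2 h=7 -> lands@17:R; in-air after throw: [b6@11:R b5@12:L b4@13:R b3@15:R b1@16:L b2@17:R]
Beat 11 (R): throw ball6 h=3 -> lands@14:L; in-air after throw: [b5@12:L b4@13:R b6@14:L b3@15:R b1@16:L b2@17:R]
Beat 12 (L): throw ball5 h=8 -> lands@20:L; in-air after throw: [b4@13:R b6@14:L b3@15:R b1@16:L b2@17:R b5@20:L]
Beat 13 (R): throw ball4 h=6 -> lands@19:R; in-air after throw: [b6@14:L b3@15:R b1@16:L b2@17:R b4@19:R b5@20:L]
Beat 14 (L): throw ball6 h=7 -> lands@21:R; in-air after throw: [b3@15:R b1@16:L b2@17:R b4@19:R b5@20:L b6@21:R]
Beat 15 (R): throw ball3 h=3 -> lands@18:L; in-air after throw: [b1@16:L b2@17:R b3@18:L b4@19:R b5@20:L b6@21:R]
Ball 3: thrown@2 h=7 -> first land @9; rethrown@9 h=6 -> second land @15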